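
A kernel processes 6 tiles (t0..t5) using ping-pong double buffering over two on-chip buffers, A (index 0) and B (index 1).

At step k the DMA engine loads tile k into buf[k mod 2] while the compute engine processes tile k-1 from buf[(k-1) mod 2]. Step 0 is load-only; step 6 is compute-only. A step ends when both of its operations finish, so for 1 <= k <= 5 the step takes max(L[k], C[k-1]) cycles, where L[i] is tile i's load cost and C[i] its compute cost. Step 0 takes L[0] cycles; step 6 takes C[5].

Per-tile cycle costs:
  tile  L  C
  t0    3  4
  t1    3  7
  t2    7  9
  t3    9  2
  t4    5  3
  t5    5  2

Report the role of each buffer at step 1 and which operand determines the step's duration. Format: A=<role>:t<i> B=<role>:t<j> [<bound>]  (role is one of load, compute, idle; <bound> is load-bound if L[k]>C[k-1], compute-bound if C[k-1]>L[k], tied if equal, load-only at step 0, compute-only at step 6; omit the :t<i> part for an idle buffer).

step 1: A=compute:t0 B=load:t1 [compute-bound]

  0. 3=3c; end=3; A:t0 B:-
  1. max(3,4)=4c; end=7; A:t0 B:t1
  2. max(7,7)=7c; end=14; A:t2 B:t1
  3. max(9,9)=9c; end=23; A:t2 B:t3
  4. max(5,2)=5c; end=28; A:t4 B:t3
  5. max(5,3)=5c; end=33; A:t4 B:t5
  6. 2=2c; end=35; A:t4 B:t5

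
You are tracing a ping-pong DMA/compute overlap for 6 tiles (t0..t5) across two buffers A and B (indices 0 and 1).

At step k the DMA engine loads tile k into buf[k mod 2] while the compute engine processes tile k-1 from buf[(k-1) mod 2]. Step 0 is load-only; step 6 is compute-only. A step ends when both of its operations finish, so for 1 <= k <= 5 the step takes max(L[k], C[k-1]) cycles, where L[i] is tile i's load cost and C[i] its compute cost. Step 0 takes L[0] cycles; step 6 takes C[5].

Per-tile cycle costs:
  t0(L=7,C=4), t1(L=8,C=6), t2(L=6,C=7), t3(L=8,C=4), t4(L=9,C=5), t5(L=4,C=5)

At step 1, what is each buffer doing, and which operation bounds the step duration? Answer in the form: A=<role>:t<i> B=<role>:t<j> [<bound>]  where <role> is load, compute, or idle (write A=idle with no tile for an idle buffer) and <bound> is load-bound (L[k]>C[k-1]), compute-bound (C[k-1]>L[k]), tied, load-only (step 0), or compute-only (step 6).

step 1: A=compute:t0 B=load:t1 [load-bound]

step 0: L[0]=7 → dur=7, Σ=7 | A=load:t0 B=idle [load-only]
step 1: L[1]=8 C[0]=4 → dur=8, Σ=15 | A=compute:t0 B=load:t1 [load-bound]
step 2: L[2]=6 C[1]=6 → dur=6, Σ=21 | A=load:t2 B=compute:t1 [tied]
step 3: L[3]=8 C[2]=7 → dur=8, Σ=29 | A=compute:t2 B=load:t3 [load-bound]
step 4: L[4]=9 C[3]=4 → dur=9, Σ=38 | A=load:t4 B=compute:t3 [load-bound]
step 5: L[5]=4 C[4]=5 → dur=5, Σ=43 | A=compute:t4 B=load:t5 [compute-bound]
step 6: C[5]=5 → dur=5, Σ=48 | A=idle B=compute:t5 [compute-only]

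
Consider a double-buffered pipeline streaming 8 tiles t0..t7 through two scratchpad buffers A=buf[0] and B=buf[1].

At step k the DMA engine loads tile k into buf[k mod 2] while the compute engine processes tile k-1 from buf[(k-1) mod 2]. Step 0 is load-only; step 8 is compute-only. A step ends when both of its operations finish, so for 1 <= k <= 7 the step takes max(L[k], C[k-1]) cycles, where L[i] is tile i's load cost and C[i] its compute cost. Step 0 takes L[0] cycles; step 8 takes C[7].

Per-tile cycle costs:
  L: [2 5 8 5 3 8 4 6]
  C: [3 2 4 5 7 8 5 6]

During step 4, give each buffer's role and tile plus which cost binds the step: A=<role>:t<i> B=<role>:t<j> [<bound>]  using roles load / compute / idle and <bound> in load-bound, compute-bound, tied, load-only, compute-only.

step 4: A=load:t4 B=compute:t3 [compute-bound]

k=0 load=t0/2c comp=- wait=2 total=2
k=1 load=t1/5c comp=t0/3c wait=5 total=7
k=2 load=t2/8c comp=t1/2c wait=8 total=15
k=3 load=t3/5c comp=t2/4c wait=5 total=20
k=4 load=t4/3c comp=t3/5c wait=5 total=25
k=5 load=t5/8c comp=t4/7c wait=8 total=33
k=6 load=t6/4c comp=t5/8c wait=8 total=41
k=7 load=t7/6c comp=t6/5c wait=6 total=47
k=8 load=- comp=t7/6c wait=6 total=53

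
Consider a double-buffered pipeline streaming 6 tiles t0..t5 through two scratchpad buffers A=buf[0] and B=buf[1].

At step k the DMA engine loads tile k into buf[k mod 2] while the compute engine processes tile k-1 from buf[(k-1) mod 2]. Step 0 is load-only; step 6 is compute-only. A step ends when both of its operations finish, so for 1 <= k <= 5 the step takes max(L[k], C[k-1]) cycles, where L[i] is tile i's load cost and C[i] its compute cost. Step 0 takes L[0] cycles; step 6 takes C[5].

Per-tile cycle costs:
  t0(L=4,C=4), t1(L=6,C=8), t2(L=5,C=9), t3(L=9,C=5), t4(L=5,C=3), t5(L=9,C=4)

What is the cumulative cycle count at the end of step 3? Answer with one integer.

end_cycle[3] = 27

step 0: L[0]=4 → dur=4, Σ=4 | A=load:t0 B=idle [load-only]
step 1: L[1]=6 C[0]=4 → dur=6, Σ=10 | A=compute:t0 B=load:t1 [load-bound]
step 2: L[2]=5 C[1]=8 → dur=8, Σ=18 | A=load:t2 B=compute:t1 [compute-bound]
step 3: L[3]=9 C[2]=9 → dur=9, Σ=27 | A=compute:t2 B=load:t3 [tied]
step 4: L[4]=5 C[3]=5 → dur=5, Σ=32 | A=load:t4 B=compute:t3 [tied]
step 5: L[5]=9 C[4]=3 → dur=9, Σ=41 | A=compute:t4 B=load:t5 [load-bound]
step 6: C[5]=4 → dur=4, Σ=45 | A=idle B=compute:t5 [compute-only]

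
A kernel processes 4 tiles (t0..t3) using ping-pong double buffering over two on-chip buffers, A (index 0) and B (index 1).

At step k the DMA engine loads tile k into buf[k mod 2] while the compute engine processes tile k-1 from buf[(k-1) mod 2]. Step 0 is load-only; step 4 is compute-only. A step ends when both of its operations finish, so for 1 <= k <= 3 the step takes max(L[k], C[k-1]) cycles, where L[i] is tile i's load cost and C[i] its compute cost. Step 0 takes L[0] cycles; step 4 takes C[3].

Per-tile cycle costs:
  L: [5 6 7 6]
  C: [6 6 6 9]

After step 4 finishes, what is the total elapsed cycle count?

k=0 load=t0/5c comp=- wait=5 total=5
k=1 load=t1/6c comp=t0/6c wait=6 total=11
k=2 load=t2/7c comp=t1/6c wait=7 total=18
k=3 load=t3/6c comp=t2/6c wait=6 total=24
k=4 load=- comp=t3/9c wait=9 total=33

end_cycle[4] = 33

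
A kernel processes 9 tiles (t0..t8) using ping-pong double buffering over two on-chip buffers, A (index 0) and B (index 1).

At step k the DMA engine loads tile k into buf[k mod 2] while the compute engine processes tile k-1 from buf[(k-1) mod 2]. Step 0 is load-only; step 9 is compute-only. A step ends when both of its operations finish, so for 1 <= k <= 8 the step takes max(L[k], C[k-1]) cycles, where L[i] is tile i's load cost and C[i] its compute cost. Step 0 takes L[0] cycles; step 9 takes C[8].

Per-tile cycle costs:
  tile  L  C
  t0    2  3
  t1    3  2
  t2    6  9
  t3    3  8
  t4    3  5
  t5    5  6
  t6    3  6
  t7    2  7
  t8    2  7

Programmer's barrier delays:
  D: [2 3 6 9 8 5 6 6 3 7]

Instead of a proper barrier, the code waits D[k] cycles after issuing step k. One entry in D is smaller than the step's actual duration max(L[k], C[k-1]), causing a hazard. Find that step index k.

hazard at step 8

step 0: need L[0]=2 = 2; D[0]=2 ok
step 1: need max(L[1]=3,C[0]=3) = 3; D[1]=3 ok
step 2: need max(L[2]=6,C[1]=2) = 6; D[2]=6 ok
step 3: need max(L[3]=3,C[2]=9) = 9; D[3]=9 ok
step 4: need max(L[4]=3,C[3]=8) = 8; D[4]=8 ok
step 5: need max(L[5]=5,C[4]=5) = 5; D[5]=5 ok
step 6: need max(L[6]=3,C[5]=6) = 6; D[6]=6 ok
step 7: need max(L[7]=2,C[6]=6) = 6; D[7]=6 ok
step 8: need max(L[8]=2,C[7]=7) = 7; D[8]=3 SHORT
step 9: need C[8]=7 = 7; D[9]=7 ok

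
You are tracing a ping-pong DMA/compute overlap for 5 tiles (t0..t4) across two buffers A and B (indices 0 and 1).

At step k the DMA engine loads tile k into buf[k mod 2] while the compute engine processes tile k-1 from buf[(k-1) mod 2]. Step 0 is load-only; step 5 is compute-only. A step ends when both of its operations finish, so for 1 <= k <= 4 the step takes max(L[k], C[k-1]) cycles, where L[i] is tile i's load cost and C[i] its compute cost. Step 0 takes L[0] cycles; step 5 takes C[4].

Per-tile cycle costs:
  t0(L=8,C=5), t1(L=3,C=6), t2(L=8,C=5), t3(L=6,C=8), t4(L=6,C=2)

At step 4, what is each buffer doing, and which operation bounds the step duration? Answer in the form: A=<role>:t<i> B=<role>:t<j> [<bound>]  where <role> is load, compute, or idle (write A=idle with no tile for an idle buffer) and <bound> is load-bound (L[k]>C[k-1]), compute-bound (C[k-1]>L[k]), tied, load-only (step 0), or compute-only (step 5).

[0] DMA t0→A (8c) ∥ CU idle ⇒ 8c, clock 8
[1] DMA t1→B (3c) ∥ CU A:t0 (5c) ⇒ 5c, clock 13
[2] DMA t2→A (8c) ∥ CU B:t1 (6c) ⇒ 8c, clock 21
[3] DMA t3→B (6c) ∥ CU A:t2 (5c) ⇒ 6c, clock 27
[4] DMA t4→A (6c) ∥ CU B:t3 (8c) ⇒ 8c, clock 35
[5] DMA idle ∥ CU A:t4 (2c) ⇒ 2c, clock 37

step 4: A=load:t4 B=compute:t3 [compute-bound]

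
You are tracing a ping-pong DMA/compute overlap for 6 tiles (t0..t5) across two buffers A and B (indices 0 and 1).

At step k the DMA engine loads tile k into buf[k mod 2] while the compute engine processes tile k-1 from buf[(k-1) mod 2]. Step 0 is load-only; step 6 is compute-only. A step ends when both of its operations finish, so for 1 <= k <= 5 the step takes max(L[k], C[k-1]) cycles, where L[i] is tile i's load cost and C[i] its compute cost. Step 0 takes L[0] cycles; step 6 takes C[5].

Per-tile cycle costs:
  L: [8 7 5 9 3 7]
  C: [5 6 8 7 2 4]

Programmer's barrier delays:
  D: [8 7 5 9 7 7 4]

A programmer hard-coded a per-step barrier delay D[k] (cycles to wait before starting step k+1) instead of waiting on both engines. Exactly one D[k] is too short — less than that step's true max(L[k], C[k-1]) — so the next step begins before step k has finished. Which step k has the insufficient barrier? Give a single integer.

hazard at step 2

k=0 barrier L[0]=8→8c, D[0]=8 ok
k=1 barrier max(L[1]=7,C[0]=5)→7c, D[1]=7 ok
k=2 barrier max(L[2]=5,C[1]=6)→6c, D[2]=5 SHORT
k=3 barrier max(L[3]=9,C[2]=8)→9c, D[3]=9 ok
k=4 barrier max(L[4]=3,C[3]=7)→7c, D[4]=7 ok
k=5 barrier max(L[5]=7,C[4]=2)→7c, D[5]=7 ok
k=6 barrier C[5]=4→4c, D[6]=4 ok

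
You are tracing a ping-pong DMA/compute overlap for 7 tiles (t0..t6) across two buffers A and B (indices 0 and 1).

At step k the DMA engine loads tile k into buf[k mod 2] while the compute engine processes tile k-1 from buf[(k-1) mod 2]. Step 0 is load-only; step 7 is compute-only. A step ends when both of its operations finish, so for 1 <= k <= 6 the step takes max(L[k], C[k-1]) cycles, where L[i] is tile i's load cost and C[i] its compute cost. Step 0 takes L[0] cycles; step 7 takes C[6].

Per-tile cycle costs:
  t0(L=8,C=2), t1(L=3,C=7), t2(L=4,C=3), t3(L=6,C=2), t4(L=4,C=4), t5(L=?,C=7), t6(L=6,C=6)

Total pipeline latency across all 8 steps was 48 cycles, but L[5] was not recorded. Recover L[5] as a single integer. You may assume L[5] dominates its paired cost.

L[5] = 7

step 0 → dur = L[0]=8 = 8
step 1 → dur = max(L[1]=3, C[0]=2) = 3
step 2 → dur = max(L[2]=4, C[1]=7) = 7
step 3 → dur = max(L[3]=6, C[2]=3) = 6
step 4 → dur = max(L[4]=4, C[3]=2) = 4
step 5 → dur = max(L[5]=?, C[4]=4) = L[5]  (unknown; binding)
step 6 → dur = max(L[6]=6, C[5]=7) = 7
step 7 → dur = C[6]=6 = 6
sum of known step durations = 41
dur[5] = total - known = 48 - 41 = 7
L[5] is the binding max in step 5, so L[5] = dur[5] = 7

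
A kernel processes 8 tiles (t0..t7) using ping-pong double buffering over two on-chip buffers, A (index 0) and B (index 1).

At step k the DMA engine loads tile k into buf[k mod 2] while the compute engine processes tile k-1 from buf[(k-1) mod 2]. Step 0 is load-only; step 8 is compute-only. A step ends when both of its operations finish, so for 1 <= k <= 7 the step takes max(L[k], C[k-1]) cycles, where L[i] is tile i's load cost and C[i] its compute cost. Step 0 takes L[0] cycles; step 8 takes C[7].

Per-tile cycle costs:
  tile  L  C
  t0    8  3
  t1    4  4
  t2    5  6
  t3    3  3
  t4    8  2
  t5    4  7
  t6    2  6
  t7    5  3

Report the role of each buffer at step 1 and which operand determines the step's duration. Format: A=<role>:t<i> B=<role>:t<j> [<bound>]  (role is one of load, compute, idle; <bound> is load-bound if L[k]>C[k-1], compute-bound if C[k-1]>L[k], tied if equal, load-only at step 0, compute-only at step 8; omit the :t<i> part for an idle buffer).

  0. 8=8c; end=8; A:t0 B:-
  1. max(4,3)=4c; end=12; A:t0 B:t1
  2. max(5,4)=5c; end=17; A:t2 B:t1
  3. max(3,6)=6c; end=23; A:t2 B:t3
  4. max(8,3)=8c; end=31; A:t4 B:t3
  5. max(4,2)=4c; end=35; A:t4 B:t5
  6. max(2,7)=7c; end=42; A:t6 B:t5
  7. max(5,6)=6c; end=48; A:t6 B:t7
  8. 3=3c; end=51; A:t6 B:t7

step 1: A=compute:t0 B=load:t1 [load-bound]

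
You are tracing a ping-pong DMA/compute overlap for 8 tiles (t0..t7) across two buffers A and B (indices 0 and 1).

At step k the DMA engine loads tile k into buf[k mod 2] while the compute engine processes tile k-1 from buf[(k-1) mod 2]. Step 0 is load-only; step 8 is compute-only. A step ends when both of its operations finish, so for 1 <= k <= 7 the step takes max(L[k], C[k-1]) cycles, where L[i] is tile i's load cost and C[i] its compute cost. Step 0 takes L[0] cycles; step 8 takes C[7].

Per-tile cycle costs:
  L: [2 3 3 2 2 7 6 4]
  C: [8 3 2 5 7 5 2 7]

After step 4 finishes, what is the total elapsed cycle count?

end_cycle[4] = 20

  0. 2=2c; end=2; A:t0 B:-
  1. max(3,8)=8c; end=10; A:t0 B:t1
  2. max(3,3)=3c; end=13; A:t2 B:t1
  3. max(2,2)=2c; end=15; A:t2 B:t3
  4. max(2,5)=5c; end=20; A:t4 B:t3
  5. max(7,7)=7c; end=27; A:t4 B:t5
  6. max(6,5)=6c; end=33; A:t6 B:t5
  7. max(4,2)=4c; end=37; A:t6 B:t7
  8. 7=7c; end=44; A:t6 B:t7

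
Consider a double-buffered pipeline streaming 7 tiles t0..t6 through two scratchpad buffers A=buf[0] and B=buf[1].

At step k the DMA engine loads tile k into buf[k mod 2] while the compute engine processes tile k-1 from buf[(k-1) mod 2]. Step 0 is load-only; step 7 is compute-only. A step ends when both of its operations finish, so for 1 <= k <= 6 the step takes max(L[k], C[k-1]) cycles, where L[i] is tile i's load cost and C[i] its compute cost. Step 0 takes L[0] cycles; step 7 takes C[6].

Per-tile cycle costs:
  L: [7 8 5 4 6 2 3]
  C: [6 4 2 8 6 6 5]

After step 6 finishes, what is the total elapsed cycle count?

step 0: L[0]=7 → dur=7, Σ=7 | A=load:t0 B=idle [load-only]
step 1: L[1]=8 C[0]=6 → dur=8, Σ=15 | A=compute:t0 B=load:t1 [load-bound]
step 2: L[2]=5 C[1]=4 → dur=5, Σ=20 | A=load:t2 B=compute:t1 [load-bound]
step 3: L[3]=4 C[2]=2 → dur=4, Σ=24 | A=compute:t2 B=load:t3 [load-bound]
step 4: L[4]=6 C[3]=8 → dur=8, Σ=32 | A=load:t4 B=compute:t3 [compute-bound]
step 5: L[5]=2 C[4]=6 → dur=6, Σ=38 | A=compute:t4 B=load:t5 [compute-bound]
step 6: L[6]=3 C[5]=6 → dur=6, Σ=44 | A=load:t6 B=compute:t5 [compute-bound]
step 7: C[6]=5 → dur=5, Σ=49 | A=compute:t6 B=idle [compute-only]

end_cycle[6] = 44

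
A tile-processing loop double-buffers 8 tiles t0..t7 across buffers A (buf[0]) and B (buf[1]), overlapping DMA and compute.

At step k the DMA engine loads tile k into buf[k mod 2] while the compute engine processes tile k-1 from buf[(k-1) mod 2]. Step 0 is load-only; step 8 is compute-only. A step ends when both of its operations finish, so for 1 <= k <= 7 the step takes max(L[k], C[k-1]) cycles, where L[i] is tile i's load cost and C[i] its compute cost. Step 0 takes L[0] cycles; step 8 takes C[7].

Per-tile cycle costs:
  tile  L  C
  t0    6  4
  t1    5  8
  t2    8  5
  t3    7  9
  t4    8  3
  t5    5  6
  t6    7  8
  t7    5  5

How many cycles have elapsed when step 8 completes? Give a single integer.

  0. 6=6c; end=6; A:t0 B:-
  1. max(5,4)=5c; end=11; A:t0 B:t1
  2. max(8,8)=8c; end=19; A:t2 B:t1
  3. max(7,5)=7c; end=26; A:t2 B:t3
  4. max(8,9)=9c; end=35; A:t4 B:t3
  5. max(5,3)=5c; end=40; A:t4 B:t5
  6. max(7,6)=7c; end=47; A:t6 B:t5
  7. max(5,8)=8c; end=55; A:t6 B:t7
  8. 5=5c; end=60; A:t6 B:t7

end_cycle[8] = 60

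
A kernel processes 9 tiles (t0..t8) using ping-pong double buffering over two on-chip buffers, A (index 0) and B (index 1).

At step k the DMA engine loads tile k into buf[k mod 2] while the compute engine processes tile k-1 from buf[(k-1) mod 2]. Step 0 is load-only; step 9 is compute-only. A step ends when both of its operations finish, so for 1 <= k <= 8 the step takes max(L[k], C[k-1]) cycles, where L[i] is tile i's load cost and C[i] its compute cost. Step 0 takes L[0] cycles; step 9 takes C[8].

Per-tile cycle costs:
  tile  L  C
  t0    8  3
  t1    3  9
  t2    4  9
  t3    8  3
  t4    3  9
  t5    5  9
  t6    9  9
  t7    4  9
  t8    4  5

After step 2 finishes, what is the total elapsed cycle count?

end_cycle[2] = 20

step 0: L[0]=8 → dur=8, Σ=8 | A=load:t0 B=idle [load-only]
step 1: L[1]=3 C[0]=3 → dur=3, Σ=11 | A=compute:t0 B=load:t1 [tied]
step 2: L[2]=4 C[1]=9 → dur=9, Σ=20 | A=load:t2 B=compute:t1 [compute-bound]
step 3: L[3]=8 C[2]=9 → dur=9, Σ=29 | A=compute:t2 B=load:t3 [compute-bound]
step 4: L[4]=3 C[3]=3 → dur=3, Σ=32 | A=load:t4 B=compute:t3 [tied]
step 5: L[5]=5 C[4]=9 → dur=9, Σ=41 | A=compute:t4 B=load:t5 [compute-bound]
step 6: L[6]=9 C[5]=9 → dur=9, Σ=50 | A=load:t6 B=compute:t5 [tied]
step 7: L[7]=4 C[6]=9 → dur=9, Σ=59 | A=compute:t6 B=load:t7 [compute-bound]
step 8: L[8]=4 C[7]=9 → dur=9, Σ=68 | A=load:t8 B=compute:t7 [compute-bound]
step 9: C[8]=5 → dur=5, Σ=73 | A=compute:t8 B=idle [compute-only]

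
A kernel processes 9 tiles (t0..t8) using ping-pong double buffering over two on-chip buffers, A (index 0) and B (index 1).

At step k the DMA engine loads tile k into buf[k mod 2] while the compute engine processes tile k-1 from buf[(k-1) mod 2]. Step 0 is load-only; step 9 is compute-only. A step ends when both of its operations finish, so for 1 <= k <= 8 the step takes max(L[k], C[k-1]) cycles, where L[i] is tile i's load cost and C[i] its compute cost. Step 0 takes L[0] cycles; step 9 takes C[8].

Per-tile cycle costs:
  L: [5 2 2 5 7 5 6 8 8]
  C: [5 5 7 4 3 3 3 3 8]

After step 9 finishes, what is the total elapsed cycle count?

  0. 5=5c; end=5; A:t0 B:-
  1. max(2,5)=5c; end=10; A:t0 B:t1
  2. max(2,5)=5c; end=15; A:t2 B:t1
  3. max(5,7)=7c; end=22; A:t2 B:t3
  4. max(7,4)=7c; end=29; A:t4 B:t3
  5. max(5,3)=5c; end=34; A:t4 B:t5
  6. max(6,3)=6c; end=40; A:t6 B:t5
  7. max(8,3)=8c; end=48; A:t6 B:t7
  8. max(8,3)=8c; end=56; A:t8 B:t7
  9. 8=8c; end=64; A:t8 B:t7

end_cycle[9] = 64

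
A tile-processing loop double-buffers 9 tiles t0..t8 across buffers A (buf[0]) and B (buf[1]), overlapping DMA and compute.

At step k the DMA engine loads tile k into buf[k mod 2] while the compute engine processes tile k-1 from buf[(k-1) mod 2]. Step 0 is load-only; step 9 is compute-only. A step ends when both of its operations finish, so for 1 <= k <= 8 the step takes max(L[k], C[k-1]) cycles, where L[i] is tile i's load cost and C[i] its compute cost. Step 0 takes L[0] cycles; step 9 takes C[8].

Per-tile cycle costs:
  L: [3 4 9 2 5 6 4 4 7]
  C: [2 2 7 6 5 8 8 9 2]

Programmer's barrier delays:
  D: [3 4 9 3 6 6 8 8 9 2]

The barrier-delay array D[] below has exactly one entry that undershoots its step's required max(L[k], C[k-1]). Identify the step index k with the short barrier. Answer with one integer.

hazard at step 3

k=0 barrier L[0]=3→3c, D[0]=3 ok
k=1 barrier max(L[1]=4,C[0]=2)→4c, D[1]=4 ok
k=2 barrier max(L[2]=9,C[1]=2)→9c, D[2]=9 ok
k=3 barrier max(L[3]=2,C[2]=7)→7c, D[3]=3 SHORT
k=4 barrier max(L[4]=5,C[3]=6)→6c, D[4]=6 ok
k=5 barrier max(L[5]=6,C[4]=5)→6c, D[5]=6 ok
k=6 barrier max(L[6]=4,C[5]=8)→8c, D[6]=8 ok
k=7 barrier max(L[7]=4,C[6]=8)→8c, D[7]=8 ok
k=8 barrier max(L[8]=7,C[7]=9)→9c, D[8]=9 ok
k=9 barrier C[8]=2→2c, D[9]=2 ok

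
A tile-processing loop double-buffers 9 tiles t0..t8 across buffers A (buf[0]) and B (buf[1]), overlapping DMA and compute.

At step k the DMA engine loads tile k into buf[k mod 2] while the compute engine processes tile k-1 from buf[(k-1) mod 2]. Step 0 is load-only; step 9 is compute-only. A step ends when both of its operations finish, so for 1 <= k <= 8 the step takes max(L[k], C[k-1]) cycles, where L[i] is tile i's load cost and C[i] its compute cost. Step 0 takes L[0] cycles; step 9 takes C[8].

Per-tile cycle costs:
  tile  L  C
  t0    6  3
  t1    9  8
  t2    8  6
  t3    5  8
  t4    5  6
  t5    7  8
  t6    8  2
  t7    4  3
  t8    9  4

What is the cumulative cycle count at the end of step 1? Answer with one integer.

step 0: L[0]=6 → dur=6, Σ=6 | A=load:t0 B=idle [load-only]
step 1: L[1]=9 C[0]=3 → dur=9, Σ=15 | A=compute:t0 B=load:t1 [load-bound]
step 2: L[2]=8 C[1]=8 → dur=8, Σ=23 | A=load:t2 B=compute:t1 [tied]
step 3: L[3]=5 C[2]=6 → dur=6, Σ=29 | A=compute:t2 B=load:t3 [compute-bound]
step 4: L[4]=5 C[3]=8 → dur=8, Σ=37 | A=load:t4 B=compute:t3 [compute-bound]
step 5: L[5]=7 C[4]=6 → dur=7, Σ=44 | A=compute:t4 B=load:t5 [load-bound]
step 6: L[6]=8 C[5]=8 → dur=8, Σ=52 | A=load:t6 B=compute:t5 [tied]
step 7: L[7]=4 C[6]=2 → dur=4, Σ=56 | A=compute:t6 B=load:t7 [load-bound]
step 8: L[8]=9 C[7]=3 → dur=9, Σ=65 | A=load:t8 B=compute:t7 [load-bound]
step 9: C[8]=4 → dur=4, Σ=69 | A=compute:t8 B=idle [compute-only]

end_cycle[1] = 15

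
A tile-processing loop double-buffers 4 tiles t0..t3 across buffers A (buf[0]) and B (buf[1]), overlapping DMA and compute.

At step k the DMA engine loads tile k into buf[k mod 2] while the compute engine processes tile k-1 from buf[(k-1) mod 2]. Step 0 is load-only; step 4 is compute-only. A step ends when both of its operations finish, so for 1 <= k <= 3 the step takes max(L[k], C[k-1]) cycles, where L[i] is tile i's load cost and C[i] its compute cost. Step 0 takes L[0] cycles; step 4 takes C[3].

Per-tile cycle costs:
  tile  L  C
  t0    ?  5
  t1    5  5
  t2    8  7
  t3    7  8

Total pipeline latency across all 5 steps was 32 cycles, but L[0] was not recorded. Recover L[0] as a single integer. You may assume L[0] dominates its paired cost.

L[0] = 4

step 0 = dur = L[0]=? = L[0]  (unknown; binding)
step 1 = dur = max(L[1]=5, C[0]=5) = 5
step 2 = dur = max(L[2]=8, C[1]=5) = 8
step 3 = dur = max(L[3]=7, C[2]=7) = 7
step 4 = dur = C[3]=8 = 8
sum of known step durations = 28
dur[0] = total - known = 32 - 28 = 4
L[0] is the binding max in step 0, so L[0] = dur[0] = 4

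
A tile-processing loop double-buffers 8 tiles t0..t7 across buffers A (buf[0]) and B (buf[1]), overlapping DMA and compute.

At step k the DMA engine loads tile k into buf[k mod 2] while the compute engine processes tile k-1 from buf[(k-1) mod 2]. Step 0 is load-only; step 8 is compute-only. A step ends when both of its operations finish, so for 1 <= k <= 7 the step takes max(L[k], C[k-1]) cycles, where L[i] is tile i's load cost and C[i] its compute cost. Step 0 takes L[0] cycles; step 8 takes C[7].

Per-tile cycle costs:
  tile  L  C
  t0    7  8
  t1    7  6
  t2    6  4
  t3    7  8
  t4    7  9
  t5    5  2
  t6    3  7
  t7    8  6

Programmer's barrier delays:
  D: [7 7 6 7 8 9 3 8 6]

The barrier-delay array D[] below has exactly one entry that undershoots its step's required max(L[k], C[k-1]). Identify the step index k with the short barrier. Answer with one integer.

hazard at step 1

step 0: need L[0]=7 = 7; D[0]=7 ok
step 1: need max(L[1]=7,C[0]=8) = 8; D[1]=7 SHORT
step 2: need max(L[2]=6,C[1]=6) = 6; D[2]=6 ok
step 3: need max(L[3]=7,C[2]=4) = 7; D[3]=7 ok
step 4: need max(L[4]=7,C[3]=8) = 8; D[4]=8 ok
step 5: need max(L[5]=5,C[4]=9) = 9; D[5]=9 ok
step 6: need max(L[6]=3,C[5]=2) = 3; D[6]=3 ok
step 7: need max(L[7]=8,C[6]=7) = 8; D[7]=8 ok
step 8: need C[7]=6 = 6; D[8]=6 ok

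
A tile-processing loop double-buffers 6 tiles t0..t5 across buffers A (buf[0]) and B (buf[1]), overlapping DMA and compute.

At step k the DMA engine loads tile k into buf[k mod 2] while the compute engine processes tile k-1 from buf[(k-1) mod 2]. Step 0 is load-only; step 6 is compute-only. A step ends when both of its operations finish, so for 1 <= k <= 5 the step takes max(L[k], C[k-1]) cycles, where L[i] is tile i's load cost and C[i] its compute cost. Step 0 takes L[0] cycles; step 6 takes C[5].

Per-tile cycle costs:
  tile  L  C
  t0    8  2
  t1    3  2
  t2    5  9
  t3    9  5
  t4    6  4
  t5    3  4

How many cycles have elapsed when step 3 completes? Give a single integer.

end_cycle[3] = 25

step 0: L[0]=8 → dur=8, Σ=8 | A=load:t0 B=idle [load-only]
step 1: L[1]=3 C[0]=2 → dur=3, Σ=11 | A=compute:t0 B=load:t1 [load-bound]
step 2: L[2]=5 C[1]=2 → dur=5, Σ=16 | A=load:t2 B=compute:t1 [load-bound]
step 3: L[3]=9 C[2]=9 → dur=9, Σ=25 | A=compute:t2 B=load:t3 [tied]
step 4: L[4]=6 C[3]=5 → dur=6, Σ=31 | A=load:t4 B=compute:t3 [load-bound]
step 5: L[5]=3 C[4]=4 → dur=4, Σ=35 | A=compute:t4 B=load:t5 [compute-bound]
step 6: C[5]=4 → dur=4, Σ=39 | A=idle B=compute:t5 [compute-only]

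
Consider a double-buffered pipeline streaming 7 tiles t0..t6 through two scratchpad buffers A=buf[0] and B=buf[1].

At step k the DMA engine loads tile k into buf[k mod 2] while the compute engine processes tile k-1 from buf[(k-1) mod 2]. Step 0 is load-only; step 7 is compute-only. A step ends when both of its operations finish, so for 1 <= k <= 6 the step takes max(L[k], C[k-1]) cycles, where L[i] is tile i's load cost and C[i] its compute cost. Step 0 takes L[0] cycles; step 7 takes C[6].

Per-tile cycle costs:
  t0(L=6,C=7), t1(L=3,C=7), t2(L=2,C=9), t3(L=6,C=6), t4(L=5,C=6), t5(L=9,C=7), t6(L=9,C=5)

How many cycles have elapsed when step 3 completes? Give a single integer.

end_cycle[3] = 29

[0] DMA t0→A (6c) ∥ CU idle ⇒ 6c, clock 6
[1] DMA t1→B (3c) ∥ CU A:t0 (7c) ⇒ 7c, clock 13
[2] DMA t2→A (2c) ∥ CU B:t1 (7c) ⇒ 7c, clock 20
[3] DMA t3→B (6c) ∥ CU A:t2 (9c) ⇒ 9c, clock 29
[4] DMA t4→A (5c) ∥ CU B:t3 (6c) ⇒ 6c, clock 35
[5] DMA t5→B (9c) ∥ CU A:t4 (6c) ⇒ 9c, clock 44
[6] DMA t6→A (9c) ∥ CU B:t5 (7c) ⇒ 9c, clock 53
[7] DMA idle ∥ CU A:t6 (5c) ⇒ 5c, clock 58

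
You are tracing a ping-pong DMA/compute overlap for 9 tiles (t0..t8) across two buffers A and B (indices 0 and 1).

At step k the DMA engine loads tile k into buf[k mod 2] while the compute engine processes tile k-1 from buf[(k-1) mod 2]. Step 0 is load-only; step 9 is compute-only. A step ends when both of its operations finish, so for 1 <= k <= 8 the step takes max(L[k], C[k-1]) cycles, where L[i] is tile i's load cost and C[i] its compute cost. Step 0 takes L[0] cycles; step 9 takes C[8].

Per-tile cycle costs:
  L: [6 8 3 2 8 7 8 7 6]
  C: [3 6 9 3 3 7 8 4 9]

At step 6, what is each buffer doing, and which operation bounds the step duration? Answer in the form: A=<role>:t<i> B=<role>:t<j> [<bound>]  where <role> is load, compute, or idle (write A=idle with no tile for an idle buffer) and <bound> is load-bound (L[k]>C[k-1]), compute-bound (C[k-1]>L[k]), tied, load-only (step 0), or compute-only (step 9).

step 0: L[0]=6 → dur=6, Σ=6 | A=load:t0 B=idle [load-only]
step 1: L[1]=8 C[0]=3 → dur=8, Σ=14 | A=compute:t0 B=load:t1 [load-bound]
step 2: L[2]=3 C[1]=6 → dur=6, Σ=20 | A=load:t2 B=compute:t1 [compute-bound]
step 3: L[3]=2 C[2]=9 → dur=9, Σ=29 | A=compute:t2 B=load:t3 [compute-bound]
step 4: L[4]=8 C[3]=3 → dur=8, Σ=37 | A=load:t4 B=compute:t3 [load-bound]
step 5: L[5]=7 C[4]=3 → dur=7, Σ=44 | A=compute:t4 B=load:t5 [load-bound]
step 6: L[6]=8 C[5]=7 → dur=8, Σ=52 | A=load:t6 B=compute:t5 [load-bound]
step 7: L[7]=7 C[6]=8 → dur=8, Σ=60 | A=compute:t6 B=load:t7 [compute-bound]
step 8: L[8]=6 C[7]=4 → dur=6, Σ=66 | A=load:t8 B=compute:t7 [load-bound]
step 9: C[8]=9 → dur=9, Σ=75 | A=compute:t8 B=idle [compute-only]

step 6: A=load:t6 B=compute:t5 [load-bound]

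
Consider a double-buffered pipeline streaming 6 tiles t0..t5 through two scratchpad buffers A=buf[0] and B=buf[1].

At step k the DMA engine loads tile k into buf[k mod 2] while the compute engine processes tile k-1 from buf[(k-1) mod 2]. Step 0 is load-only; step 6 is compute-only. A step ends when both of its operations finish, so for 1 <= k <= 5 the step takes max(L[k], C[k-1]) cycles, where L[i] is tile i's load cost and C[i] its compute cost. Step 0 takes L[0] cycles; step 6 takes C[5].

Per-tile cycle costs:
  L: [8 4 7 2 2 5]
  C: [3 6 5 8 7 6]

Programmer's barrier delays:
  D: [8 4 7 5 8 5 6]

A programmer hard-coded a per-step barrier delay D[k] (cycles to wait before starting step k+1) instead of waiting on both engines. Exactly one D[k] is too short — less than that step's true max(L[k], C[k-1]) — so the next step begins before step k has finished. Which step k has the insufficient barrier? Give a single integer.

hazard at step 5

k=0 barrier L[0]=8→8c, D[0]=8 ok
k=1 barrier max(L[1]=4,C[0]=3)→4c, D[1]=4 ok
k=2 barrier max(L[2]=7,C[1]=6)→7c, D[2]=7 ok
k=3 barrier max(L[3]=2,C[2]=5)→5c, D[3]=5 ok
k=4 barrier max(L[4]=2,C[3]=8)→8c, D[4]=8 ok
k=5 barrier max(L[5]=5,C[4]=7)→7c, D[5]=5 SHORT
k=6 barrier C[5]=6→6c, D[6]=6 ok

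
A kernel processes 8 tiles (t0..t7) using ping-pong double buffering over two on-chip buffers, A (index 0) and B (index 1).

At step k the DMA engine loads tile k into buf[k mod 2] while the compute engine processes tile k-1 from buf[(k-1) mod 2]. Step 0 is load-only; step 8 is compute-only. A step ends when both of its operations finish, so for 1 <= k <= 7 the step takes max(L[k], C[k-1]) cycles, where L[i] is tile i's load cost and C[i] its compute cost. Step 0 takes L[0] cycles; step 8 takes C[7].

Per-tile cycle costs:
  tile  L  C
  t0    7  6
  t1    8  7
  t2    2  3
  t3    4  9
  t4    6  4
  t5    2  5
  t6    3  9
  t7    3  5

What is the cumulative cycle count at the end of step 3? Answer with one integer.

[0] DMA t0→A (7c) ∥ CU idle ⇒ 7c, clock 7
[1] DMA t1→B (8c) ∥ CU A:t0 (6c) ⇒ 8c, clock 15
[2] DMA t2→A (2c) ∥ CU B:t1 (7c) ⇒ 7c, clock 22
[3] DMA t3→B (4c) ∥ CU A:t2 (3c) ⇒ 4c, clock 26
[4] DMA t4→A (6c) ∥ CU B:t3 (9c) ⇒ 9c, clock 35
[5] DMA t5→B (2c) ∥ CU A:t4 (4c) ⇒ 4c, clock 39
[6] DMA t6→A (3c) ∥ CU B:t5 (5c) ⇒ 5c, clock 44
[7] DMA t7→B (3c) ∥ CU A:t6 (9c) ⇒ 9c, clock 53
[8] DMA idle ∥ CU B:t7 (5c) ⇒ 5c, clock 58

end_cycle[3] = 26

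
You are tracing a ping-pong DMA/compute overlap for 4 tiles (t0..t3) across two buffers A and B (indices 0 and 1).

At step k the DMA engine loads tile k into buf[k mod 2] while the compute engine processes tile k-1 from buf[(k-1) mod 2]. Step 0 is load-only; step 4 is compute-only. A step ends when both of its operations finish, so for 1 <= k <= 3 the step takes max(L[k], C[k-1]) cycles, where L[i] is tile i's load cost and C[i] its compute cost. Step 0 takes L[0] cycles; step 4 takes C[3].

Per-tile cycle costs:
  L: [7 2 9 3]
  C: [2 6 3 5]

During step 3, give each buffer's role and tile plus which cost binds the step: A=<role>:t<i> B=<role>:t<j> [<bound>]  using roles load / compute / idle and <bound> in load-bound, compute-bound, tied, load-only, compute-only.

step 3: A=compute:t2 B=load:t3 [tied]

[0] DMA t0→A (7c) ∥ CU idle ⇒ 7c, clock 7
[1] DMA t1→B (2c) ∥ CU A:t0 (2c) ⇒ 2c, clock 9
[2] DMA t2→A (9c) ∥ CU B:t1 (6c) ⇒ 9c, clock 18
[3] DMA t3→B (3c) ∥ CU A:t2 (3c) ⇒ 3c, clock 21
[4] DMA idle ∥ CU B:t3 (5c) ⇒ 5c, clock 26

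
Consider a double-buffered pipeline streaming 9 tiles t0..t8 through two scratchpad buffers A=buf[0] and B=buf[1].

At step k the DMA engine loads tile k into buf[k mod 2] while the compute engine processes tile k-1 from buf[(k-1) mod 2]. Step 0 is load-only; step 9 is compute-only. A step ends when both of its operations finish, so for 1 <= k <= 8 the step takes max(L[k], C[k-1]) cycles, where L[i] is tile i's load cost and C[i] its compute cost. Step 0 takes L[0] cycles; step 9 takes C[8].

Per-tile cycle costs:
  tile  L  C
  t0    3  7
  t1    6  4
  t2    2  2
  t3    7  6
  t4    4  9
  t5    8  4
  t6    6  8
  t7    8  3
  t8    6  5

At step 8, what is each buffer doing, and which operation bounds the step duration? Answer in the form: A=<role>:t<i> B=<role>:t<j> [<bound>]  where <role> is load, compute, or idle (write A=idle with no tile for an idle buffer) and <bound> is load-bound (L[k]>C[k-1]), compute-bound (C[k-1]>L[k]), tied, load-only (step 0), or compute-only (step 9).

step 8: A=load:t8 B=compute:t7 [load-bound]

step 0: L[0]=3 → dur=3, Σ=3 | A=load:t0 B=idle [load-only]
step 1: L[1]=6 C[0]=7 → dur=7, Σ=10 | A=compute:t0 B=load:t1 [compute-bound]
step 2: L[2]=2 C[1]=4 → dur=4, Σ=14 | A=load:t2 B=compute:t1 [compute-bound]
step 3: L[3]=7 C[2]=2 → dur=7, Σ=21 | A=compute:t2 B=load:t3 [load-bound]
step 4: L[4]=4 C[3]=6 → dur=6, Σ=27 | A=load:t4 B=compute:t3 [compute-bound]
step 5: L[5]=8 C[4]=9 → dur=9, Σ=36 | A=compute:t4 B=load:t5 [compute-bound]
step 6: L[6]=6 C[5]=4 → dur=6, Σ=42 | A=load:t6 B=compute:t5 [load-bound]
step 7: L[7]=8 C[6]=8 → dur=8, Σ=50 | A=compute:t6 B=load:t7 [tied]
step 8: L[8]=6 C[7]=3 → dur=6, Σ=56 | A=load:t8 B=compute:t7 [load-bound]
step 9: C[8]=5 → dur=5, Σ=61 | A=compute:t8 B=idle [compute-only]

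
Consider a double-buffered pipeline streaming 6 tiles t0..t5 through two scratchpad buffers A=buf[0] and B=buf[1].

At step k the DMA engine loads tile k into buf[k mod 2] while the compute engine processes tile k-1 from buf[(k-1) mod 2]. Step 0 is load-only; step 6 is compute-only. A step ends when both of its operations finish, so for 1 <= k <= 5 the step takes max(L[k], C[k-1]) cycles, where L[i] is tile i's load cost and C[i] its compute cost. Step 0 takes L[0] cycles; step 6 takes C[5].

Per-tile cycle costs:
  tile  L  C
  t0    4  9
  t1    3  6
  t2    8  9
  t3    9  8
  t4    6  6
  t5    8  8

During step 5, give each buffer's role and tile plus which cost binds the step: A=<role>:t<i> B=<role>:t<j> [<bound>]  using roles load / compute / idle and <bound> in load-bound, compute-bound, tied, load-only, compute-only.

step 5: A=compute:t4 B=load:t5 [load-bound]

k=0 load=t0/4c comp=- wait=4 total=4
k=1 load=t1/3c comp=t0/9c wait=9 total=13
k=2 load=t2/8c comp=t1/6c wait=8 total=21
k=3 load=t3/9c comp=t2/9c wait=9 total=30
k=4 load=t4/6c comp=t3/8c wait=8 total=38
k=5 load=t5/8c comp=t4/6c wait=8 total=46
k=6 load=- comp=t5/8c wait=8 total=54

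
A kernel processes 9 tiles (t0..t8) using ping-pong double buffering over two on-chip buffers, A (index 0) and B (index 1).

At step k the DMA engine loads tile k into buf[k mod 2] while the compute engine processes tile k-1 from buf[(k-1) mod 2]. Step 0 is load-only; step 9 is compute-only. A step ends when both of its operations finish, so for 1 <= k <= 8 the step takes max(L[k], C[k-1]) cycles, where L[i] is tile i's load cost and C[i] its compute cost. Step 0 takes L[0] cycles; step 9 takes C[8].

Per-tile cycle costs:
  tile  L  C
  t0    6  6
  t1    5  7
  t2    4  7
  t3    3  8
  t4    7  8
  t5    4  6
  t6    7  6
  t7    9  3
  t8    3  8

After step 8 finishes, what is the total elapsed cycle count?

k=0 load=t0/6c comp=- wait=6 total=6
k=1 load=t1/5c comp=t0/6c wait=6 total=12
k=2 load=t2/4c comp=t1/7c wait=7 total=19
k=3 load=t3/3c comp=t2/7c wait=7 total=26
k=4 load=t4/7c comp=t3/8c wait=8 total=34
k=5 load=t5/4c comp=t4/8c wait=8 total=42
k=6 load=t6/7c comp=t5/6c wait=7 total=49
k=7 load=t7/9c comp=t6/6c wait=9 total=58
k=8 load=t8/3c comp=t7/3c wait=3 total=61
k=9 load=- comp=t8/8c wait=8 total=69

end_cycle[8] = 61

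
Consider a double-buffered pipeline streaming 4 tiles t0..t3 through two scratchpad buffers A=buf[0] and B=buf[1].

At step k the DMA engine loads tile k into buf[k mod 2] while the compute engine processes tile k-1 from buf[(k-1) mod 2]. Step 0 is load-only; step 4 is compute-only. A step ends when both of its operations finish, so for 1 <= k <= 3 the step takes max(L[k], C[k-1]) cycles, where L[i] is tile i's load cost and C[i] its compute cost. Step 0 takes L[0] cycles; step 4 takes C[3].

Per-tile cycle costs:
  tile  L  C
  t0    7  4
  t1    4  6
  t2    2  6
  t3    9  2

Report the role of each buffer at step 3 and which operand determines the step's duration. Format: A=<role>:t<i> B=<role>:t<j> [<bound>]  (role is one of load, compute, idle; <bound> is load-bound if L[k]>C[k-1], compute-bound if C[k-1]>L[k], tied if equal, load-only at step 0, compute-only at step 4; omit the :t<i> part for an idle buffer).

k=0 load=t0/7c comp=- wait=7 total=7
k=1 load=t1/4c comp=t0/4c wait=4 total=11
k=2 load=t2/2c comp=t1/6c wait=6 total=17
k=3 load=t3/9c comp=t2/6c wait=9 total=26
k=4 load=- comp=t3/2c wait=2 total=28

step 3: A=compute:t2 B=load:t3 [load-bound]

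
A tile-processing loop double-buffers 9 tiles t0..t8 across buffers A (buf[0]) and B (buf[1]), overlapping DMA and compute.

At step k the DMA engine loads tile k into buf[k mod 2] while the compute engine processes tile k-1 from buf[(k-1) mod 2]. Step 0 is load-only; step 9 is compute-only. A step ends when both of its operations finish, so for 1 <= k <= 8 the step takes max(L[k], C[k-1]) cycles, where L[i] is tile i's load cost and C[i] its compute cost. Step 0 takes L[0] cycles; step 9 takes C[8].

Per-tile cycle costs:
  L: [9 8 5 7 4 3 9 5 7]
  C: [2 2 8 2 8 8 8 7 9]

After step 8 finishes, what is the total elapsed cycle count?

end_cycle[8] = 66

  0. 9=9c; end=9; A:t0 B:-
  1. max(8,2)=8c; end=17; A:t0 B:t1
  2. max(5,2)=5c; end=22; A:t2 B:t1
  3. max(7,8)=8c; end=30; A:t2 B:t3
  4. max(4,2)=4c; end=34; A:t4 B:t3
  5. max(3,8)=8c; end=42; A:t4 B:t5
  6. max(9,8)=9c; end=51; A:t6 B:t5
  7. max(5,8)=8c; end=59; A:t6 B:t7
  8. max(7,7)=7c; end=66; A:t8 B:t7
  9. 9=9c; end=75; A:t8 B:t7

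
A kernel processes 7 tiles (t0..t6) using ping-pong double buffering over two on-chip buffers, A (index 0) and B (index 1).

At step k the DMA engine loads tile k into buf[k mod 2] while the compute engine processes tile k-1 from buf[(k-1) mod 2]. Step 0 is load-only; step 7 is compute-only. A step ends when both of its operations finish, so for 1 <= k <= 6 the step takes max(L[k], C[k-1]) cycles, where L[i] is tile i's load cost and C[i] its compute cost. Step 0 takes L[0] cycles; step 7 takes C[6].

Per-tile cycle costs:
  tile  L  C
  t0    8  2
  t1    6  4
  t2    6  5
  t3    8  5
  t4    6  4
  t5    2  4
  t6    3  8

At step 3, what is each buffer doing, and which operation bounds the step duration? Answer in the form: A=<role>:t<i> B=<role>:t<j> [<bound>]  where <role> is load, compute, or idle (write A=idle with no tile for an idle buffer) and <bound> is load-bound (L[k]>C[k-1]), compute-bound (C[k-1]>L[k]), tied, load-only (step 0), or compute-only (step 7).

step 3: A=compute:t2 B=load:t3 [load-bound]

k=0 load=t0/8c comp=- wait=8 total=8
k=1 load=t1/6c comp=t0/2c wait=6 total=14
k=2 load=t2/6c comp=t1/4c wait=6 total=20
k=3 load=t3/8c comp=t2/5c wait=8 total=28
k=4 load=t4/6c comp=t3/5c wait=6 total=34
k=5 load=t5/2c comp=t4/4c wait=4 total=38
k=6 load=t6/3c comp=t5/4c wait=4 total=42
k=7 load=- comp=t6/8c wait=8 total=50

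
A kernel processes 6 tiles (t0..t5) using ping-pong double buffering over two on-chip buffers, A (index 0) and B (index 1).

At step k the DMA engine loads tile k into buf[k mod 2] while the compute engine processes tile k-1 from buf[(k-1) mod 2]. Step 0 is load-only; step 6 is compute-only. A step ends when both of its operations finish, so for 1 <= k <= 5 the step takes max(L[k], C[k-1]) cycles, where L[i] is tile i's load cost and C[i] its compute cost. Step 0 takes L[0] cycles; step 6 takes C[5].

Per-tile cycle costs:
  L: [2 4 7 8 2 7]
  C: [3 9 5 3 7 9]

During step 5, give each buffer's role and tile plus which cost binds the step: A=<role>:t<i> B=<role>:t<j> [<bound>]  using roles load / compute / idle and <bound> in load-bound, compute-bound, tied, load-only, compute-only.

step 5: A=compute:t4 B=load:t5 [tied]

  0. 2=2c; end=2; A:t0 B:-
  1. max(4,3)=4c; end=6; A:t0 B:t1
  2. max(7,9)=9c; end=15; A:t2 B:t1
  3. max(8,5)=8c; end=23; A:t2 B:t3
  4. max(2,3)=3c; end=26; A:t4 B:t3
  5. max(7,7)=7c; end=33; A:t4 B:t5
  6. 9=9c; end=42; A:t4 B:t5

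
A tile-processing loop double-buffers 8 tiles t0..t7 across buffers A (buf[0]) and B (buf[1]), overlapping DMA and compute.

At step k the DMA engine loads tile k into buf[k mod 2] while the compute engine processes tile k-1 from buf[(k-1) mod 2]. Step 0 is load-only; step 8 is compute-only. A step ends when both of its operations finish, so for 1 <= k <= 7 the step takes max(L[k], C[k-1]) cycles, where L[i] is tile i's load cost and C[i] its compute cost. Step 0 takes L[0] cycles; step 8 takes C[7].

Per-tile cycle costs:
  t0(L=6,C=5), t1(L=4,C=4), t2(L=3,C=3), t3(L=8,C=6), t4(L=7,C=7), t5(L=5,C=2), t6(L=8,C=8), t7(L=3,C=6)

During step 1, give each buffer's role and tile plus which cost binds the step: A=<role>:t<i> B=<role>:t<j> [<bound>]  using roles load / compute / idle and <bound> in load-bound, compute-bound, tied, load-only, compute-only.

step 0: L[0]=6 → dur=6, Σ=6 | A=load:t0 B=idle [load-only]
step 1: L[1]=4 C[0]=5 → dur=5, Σ=11 | A=compute:t0 B=load:t1 [compute-bound]
step 2: L[2]=3 C[1]=4 → dur=4, Σ=15 | A=load:t2 B=compute:t1 [compute-bound]
step 3: L[3]=8 C[2]=3 → dur=8, Σ=23 | A=compute:t2 B=load:t3 [load-bound]
step 4: L[4]=7 C[3]=6 → dur=7, Σ=30 | A=load:t4 B=compute:t3 [load-bound]
step 5: L[5]=5 C[4]=7 → dur=7, Σ=37 | A=compute:t4 B=load:t5 [compute-bound]
step 6: L[6]=8 C[5]=2 → dur=8, Σ=45 | A=load:t6 B=compute:t5 [load-bound]
step 7: L[7]=3 C[6]=8 → dur=8, Σ=53 | A=compute:t6 B=load:t7 [compute-bound]
step 8: C[7]=6 → dur=6, Σ=59 | A=idle B=compute:t7 [compute-only]

step 1: A=compute:t0 B=load:t1 [compute-bound]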